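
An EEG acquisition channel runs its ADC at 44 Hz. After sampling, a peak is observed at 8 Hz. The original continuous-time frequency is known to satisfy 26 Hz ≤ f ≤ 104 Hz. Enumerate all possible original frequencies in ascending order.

36 Hz, 52 Hz, 80 Hz, 96 Hz

Frequencies that alias to 8 Hz are k·fs ± 8 Hz for integer k ≥ 0.
k=0: 8 Hz.
k=1: 36 Hz, 52 Hz.
k=2: 80 Hz, 96 Hz.
k=3: 124 Hz, 140 Hz.
Within [26 Hz, 104 Hz]: 36 Hz, 52 Hz, 80 Hz, 96 Hz.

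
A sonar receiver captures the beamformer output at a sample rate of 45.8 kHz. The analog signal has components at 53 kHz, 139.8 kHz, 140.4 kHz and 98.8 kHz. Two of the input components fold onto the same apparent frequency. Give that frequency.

fs/2 = 22.9 kHz.
53 kHz mod fs = 7.2 kHz.
7.2 kHz ≤ fs/2 = 22.9 kHz, appears at 7.2 kHz.
139.8 kHz mod fs = 2.4 kHz.
2.4 kHz ≤ fs/2 = 22.9 kHz, appears at 2.4 kHz.
140.4 kHz mod fs = 3 kHz.
3 kHz ≤ fs/2 = 22.9 kHz, appears at 3 kHz.
98.8 kHz mod fs = 7.2 kHz.
7.2 kHz ≤ fs/2 = 22.9 kHz, appears at 7.2 kHz.
53 kHz and 98.8 kHz both map to 7.2 kHz.

7.2 kHz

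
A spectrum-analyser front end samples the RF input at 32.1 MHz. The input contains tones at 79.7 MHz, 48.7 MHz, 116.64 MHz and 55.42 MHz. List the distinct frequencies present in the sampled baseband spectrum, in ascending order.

fs/2 = 16.05 MHz.
79.7 MHz mod fs = 15.5 MHz.
15.5 MHz ≤ fs/2 = 16.05 MHz, appears at 15.5 MHz.
48.7 MHz mod fs = 16.6 MHz.
16.6 MHz > fs/2 = 16.05 MHz, folds to fs − 16.6 MHz = 15.5 MHz.
116.64 MHz mod fs = 20.34 MHz.
20.34 MHz > fs/2 = 16.05 MHz, folds to fs − 20.34 MHz = 11.76 MHz.
55.42 MHz mod fs = 23.32 MHz.
23.32 MHz > fs/2 = 16.05 MHz, folds to fs − 23.32 MHz = 8.78 MHz.
Distinct values: {8.78 MHz, 11.76 MHz, 15.5 MHz}.

8.78 MHz, 11.76 MHz, 15.5 MHz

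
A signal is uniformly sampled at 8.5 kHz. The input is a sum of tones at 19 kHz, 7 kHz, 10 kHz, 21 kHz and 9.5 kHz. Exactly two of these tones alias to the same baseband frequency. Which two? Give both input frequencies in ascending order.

7 kHz, 10 kHz

fs/2 = 4.25 kHz.
19 kHz mod fs = 2 kHz.
2 kHz ≤ fs/2 = 4.25 kHz, appears at 2 kHz.
7 kHz > fs/2 = 4.25 kHz, folds to fs − 7 kHz = 1.5 kHz.
10 kHz mod fs = 1.5 kHz.
1.5 kHz ≤ fs/2 = 4.25 kHz, appears at 1.5 kHz.
21 kHz mod fs = 4 kHz.
4 kHz ≤ fs/2 = 4.25 kHz, appears at 4 kHz.
9.5 kHz mod fs = 1 kHz.
1 kHz ≤ fs/2 = 4.25 kHz, appears at 1 kHz.
7 kHz and 10 kHz both map to 1.5 kHz.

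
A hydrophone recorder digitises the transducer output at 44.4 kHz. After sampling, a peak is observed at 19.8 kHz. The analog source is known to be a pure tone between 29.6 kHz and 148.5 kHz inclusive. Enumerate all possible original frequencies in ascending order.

64.2 kHz, 69 kHz, 108.6 kHz, 113.4 kHz

Frequencies that alias to 19.8 kHz are k·fs ± 19.8 kHz for integer k ≥ 0.
k=0: 19.8 kHz.
k=1: 24.6 kHz, 64.2 kHz.
k=2: 69 kHz, 108.6 kHz.
k=3: 113.4 kHz, 153 kHz.
k=4: 157.8 kHz, 197.4 kHz.
Within [29.6 kHz, 148.5 kHz]: 64.2 kHz, 69 kHz, 108.6 kHz, 113.4 kHz.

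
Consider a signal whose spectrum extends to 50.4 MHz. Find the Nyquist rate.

Nyquist rate = 2 × 50.4 MHz = 100.8 MHz.

100.8 MHz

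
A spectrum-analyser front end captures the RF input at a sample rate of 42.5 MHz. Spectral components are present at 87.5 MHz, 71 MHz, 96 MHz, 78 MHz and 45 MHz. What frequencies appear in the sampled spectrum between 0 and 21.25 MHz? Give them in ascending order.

fs/2 = 21.25 MHz.
87.5 MHz mod fs = 2.5 MHz.
2.5 MHz ≤ fs/2 = 21.25 MHz, appears at 2.5 MHz.
71 MHz mod fs = 28.5 MHz.
28.5 MHz > fs/2 = 21.25 MHz, folds to fs − 28.5 MHz = 14 MHz.
96 MHz mod fs = 11 MHz.
11 MHz ≤ fs/2 = 21.25 MHz, appears at 11 MHz.
78 MHz mod fs = 35.5 MHz.
35.5 MHz > fs/2 = 21.25 MHz, folds to fs − 35.5 MHz = 7 MHz.
45 MHz mod fs = 2.5 MHz.
2.5 MHz ≤ fs/2 = 21.25 MHz, appears at 2.5 MHz.
Distinct values: {2.5 MHz, 7 MHz, 11 MHz, 14 MHz}.

2.5 MHz, 7 MHz, 11 MHz, 14 MHz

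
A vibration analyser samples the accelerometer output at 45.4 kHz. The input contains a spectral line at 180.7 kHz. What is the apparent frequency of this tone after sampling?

180.7 kHz mod fs = 44.5 kHz.
44.5 kHz > fs/2 = 22.7 kHz, folds to fs − 44.5 kHz = 0.9 kHz.

0.9 kHz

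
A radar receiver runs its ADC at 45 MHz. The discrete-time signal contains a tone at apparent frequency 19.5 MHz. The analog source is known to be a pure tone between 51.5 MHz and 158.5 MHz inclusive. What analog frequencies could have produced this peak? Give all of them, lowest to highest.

Frequencies that alias to 19.5 MHz are k·fs ± 19.5 MHz for integer k ≥ 0.
k=0: 19.5 MHz.
k=1: 25.5 MHz, 64.5 MHz.
k=2: 70.5 MHz, 109.5 MHz.
k=3: 115.5 MHz, 154.5 MHz.
k=4: 160.5 MHz, 199.5 MHz.
Within [51.5 MHz, 158.5 MHz]: 64.5 MHz, 70.5 MHz, 109.5 MHz, 115.5 MHz, 154.5 MHz.

64.5 MHz, 70.5 MHz, 109.5 MHz, 115.5 MHz, 154.5 MHz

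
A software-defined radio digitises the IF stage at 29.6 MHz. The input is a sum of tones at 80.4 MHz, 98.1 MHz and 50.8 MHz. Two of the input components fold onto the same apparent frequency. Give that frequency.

8.4 MHz

fs/2 = 14.8 MHz.
80.4 MHz mod fs = 21.2 MHz.
21.2 MHz > fs/2 = 14.8 MHz, folds to fs − 21.2 MHz = 8.4 MHz.
98.1 MHz mod fs = 9.3 MHz.
9.3 MHz ≤ fs/2 = 14.8 MHz, appears at 9.3 MHz.
50.8 MHz mod fs = 21.2 MHz.
21.2 MHz > fs/2 = 14.8 MHz, folds to fs − 21.2 MHz = 8.4 MHz.
50.8 MHz and 80.4 MHz both map to 8.4 MHz.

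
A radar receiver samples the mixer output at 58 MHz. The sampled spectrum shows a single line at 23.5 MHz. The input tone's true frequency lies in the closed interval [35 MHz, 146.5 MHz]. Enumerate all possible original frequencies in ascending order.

81.5 MHz, 92.5 MHz, 139.5 MHz

Frequencies that alias to 23.5 MHz are k·fs ± 23.5 MHz for integer k ≥ 0.
k=0: 23.5 MHz.
k=1: 34.5 MHz, 81.5 MHz.
k=2: 92.5 MHz, 139.5 MHz.
k=3: 150.5 MHz, 197.5 MHz.
Within [35 MHz, 146.5 MHz]: 81.5 MHz, 92.5 MHz, 139.5 MHz.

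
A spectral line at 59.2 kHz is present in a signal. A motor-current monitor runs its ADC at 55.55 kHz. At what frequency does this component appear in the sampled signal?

3.65 kHz

59.2 kHz mod fs = 3.65 kHz.
3.65 kHz ≤ fs/2 = 27.775 kHz, appears at 3.65 kHz.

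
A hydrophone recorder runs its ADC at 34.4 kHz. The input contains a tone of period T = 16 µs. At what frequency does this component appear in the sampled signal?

T = 16 µs → f = 1/T = 62.5 kHz.
62.5 kHz mod fs = 28.1 kHz.
28.1 kHz > fs/2 = 17.2 kHz, folds to fs − 28.1 kHz = 6.3 kHz.

6.3 kHz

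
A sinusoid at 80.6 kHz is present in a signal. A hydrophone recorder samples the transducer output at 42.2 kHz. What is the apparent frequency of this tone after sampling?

3.8 kHz

80.6 kHz mod fs = 38.4 kHz.
38.4 kHz > fs/2 = 21.1 kHz, folds to fs − 38.4 kHz = 3.8 kHz.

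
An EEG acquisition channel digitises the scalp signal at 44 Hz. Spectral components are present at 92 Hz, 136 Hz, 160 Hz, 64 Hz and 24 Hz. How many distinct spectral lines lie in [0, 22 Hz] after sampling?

3

fs/2 = 22 Hz.
92 Hz mod fs = 4 Hz.
4 Hz ≤ fs/2 = 22 Hz, appears at 4 Hz.
136 Hz mod fs = 4 Hz.
4 Hz ≤ fs/2 = 22 Hz, appears at 4 Hz.
160 Hz mod fs = 28 Hz.
28 Hz > fs/2 = 22 Hz, folds to fs − 28 Hz = 16 Hz.
64 Hz mod fs = 20 Hz.
20 Hz ≤ fs/2 = 22 Hz, appears at 20 Hz.
24 Hz > fs/2 = 22 Hz, folds to fs − 24 Hz = 20 Hz.
Distinct values: {4 Hz, 16 Hz, 20 Hz} → 3.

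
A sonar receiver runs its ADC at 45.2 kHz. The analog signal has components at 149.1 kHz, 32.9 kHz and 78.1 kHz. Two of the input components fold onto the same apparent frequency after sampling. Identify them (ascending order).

fs/2 = 22.6 kHz.
149.1 kHz mod fs = 13.5 kHz.
13.5 kHz ≤ fs/2 = 22.6 kHz, appears at 13.5 kHz.
32.9 kHz > fs/2 = 22.6 kHz, folds to fs − 32.9 kHz = 12.3 kHz.
78.1 kHz mod fs = 32.9 kHz.
32.9 kHz > fs/2 = 22.6 kHz, folds to fs − 32.9 kHz = 12.3 kHz.
32.9 kHz and 78.1 kHz both map to 12.3 kHz.

32.9 kHz, 78.1 kHz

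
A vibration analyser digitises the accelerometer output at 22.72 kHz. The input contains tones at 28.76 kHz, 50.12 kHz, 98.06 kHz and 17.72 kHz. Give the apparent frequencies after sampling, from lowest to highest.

fs/2 = 11.36 kHz.
28.76 kHz mod fs = 6.04 kHz.
6.04 kHz ≤ fs/2 = 11.36 kHz, appears at 6.04 kHz.
50.12 kHz mod fs = 4.68 kHz.
4.68 kHz ≤ fs/2 = 11.36 kHz, appears at 4.68 kHz.
98.06 kHz mod fs = 7.18 kHz.
7.18 kHz ≤ fs/2 = 11.36 kHz, appears at 7.18 kHz.
17.72 kHz > fs/2 = 11.36 kHz, folds to fs − 17.72 kHz = 5 kHz.
Distinct values: {4.68 kHz, 5 kHz, 6.04 kHz, 7.18 kHz}.

4.68 kHz, 5 kHz, 6.04 kHz, 7.18 kHz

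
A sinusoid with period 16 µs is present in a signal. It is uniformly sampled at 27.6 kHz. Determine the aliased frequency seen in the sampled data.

T = 16 µs → f = 1/T = 62.5 kHz.
62.5 kHz mod fs = 7.3 kHz.
7.3 kHz ≤ fs/2 = 13.8 kHz, appears at 7.3 kHz.

7.3 kHz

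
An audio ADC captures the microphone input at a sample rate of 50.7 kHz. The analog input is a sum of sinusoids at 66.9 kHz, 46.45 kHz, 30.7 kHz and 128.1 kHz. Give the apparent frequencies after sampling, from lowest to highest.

4.25 kHz, 16.2 kHz, 20 kHz, 24 kHz

fs/2 = 25.35 kHz.
66.9 kHz mod fs = 16.2 kHz.
16.2 kHz ≤ fs/2 = 25.35 kHz, appears at 16.2 kHz.
46.45 kHz > fs/2 = 25.35 kHz, folds to fs − 46.45 kHz = 4.25 kHz.
30.7 kHz > fs/2 = 25.35 kHz, folds to fs − 30.7 kHz = 20 kHz.
128.1 kHz mod fs = 26.7 kHz.
26.7 kHz > fs/2 = 25.35 kHz, folds to fs − 26.7 kHz = 24 kHz.
Distinct values: {4.25 kHz, 16.2 kHz, 20 kHz, 24 kHz}.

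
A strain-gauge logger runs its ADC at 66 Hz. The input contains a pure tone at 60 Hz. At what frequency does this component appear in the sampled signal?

60 Hz > fs/2 = 33 Hz, folds to fs − 60 Hz = 6 Hz.

6 Hz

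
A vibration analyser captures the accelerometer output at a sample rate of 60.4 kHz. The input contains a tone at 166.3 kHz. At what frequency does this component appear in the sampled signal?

166.3 kHz mod fs = 45.5 kHz.
45.5 kHz > fs/2 = 30.2 kHz, folds to fs − 45.5 kHz = 14.9 kHz.

14.9 kHz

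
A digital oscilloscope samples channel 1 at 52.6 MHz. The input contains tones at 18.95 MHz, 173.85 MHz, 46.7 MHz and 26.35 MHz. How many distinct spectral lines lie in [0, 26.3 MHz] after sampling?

4

fs/2 = 26.3 MHz.
18.95 MHz ≤ fs/2 = 26.3 MHz, passes unchanged.
173.85 MHz mod fs = 16.05 MHz.
16.05 MHz ≤ fs/2 = 26.3 MHz, appears at 16.05 MHz.
46.7 MHz > fs/2 = 26.3 MHz, folds to fs − 46.7 MHz = 5.9 MHz.
26.35 MHz > fs/2 = 26.3 MHz, folds to fs − 26.35 MHz = 26.25 MHz.
Distinct values: {5.9 MHz, 16.05 MHz, 18.95 MHz, 26.25 MHz} → 4.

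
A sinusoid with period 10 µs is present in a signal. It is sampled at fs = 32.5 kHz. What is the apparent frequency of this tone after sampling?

T = 10 µs → f = 1/T = 100 kHz.
100 kHz mod fs = 2.5 kHz.
2.5 kHz ≤ fs/2 = 16.25 kHz, appears at 2.5 kHz.

2.5 kHz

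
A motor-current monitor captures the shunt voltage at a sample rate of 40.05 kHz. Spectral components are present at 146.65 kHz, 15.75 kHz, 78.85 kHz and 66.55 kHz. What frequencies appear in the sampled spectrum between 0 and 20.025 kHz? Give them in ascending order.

1.25 kHz, 13.55 kHz, 15.75 kHz

fs/2 = 20.025 kHz.
146.65 kHz mod fs = 26.5 kHz.
26.5 kHz > fs/2 = 20.025 kHz, folds to fs − 26.5 kHz = 13.55 kHz.
15.75 kHz ≤ fs/2 = 20.025 kHz, passes unchanged.
78.85 kHz mod fs = 38.8 kHz.
38.8 kHz > fs/2 = 20.025 kHz, folds to fs − 38.8 kHz = 1.25 kHz.
66.55 kHz mod fs = 26.5 kHz.
26.5 kHz > fs/2 = 20.025 kHz, folds to fs − 26.5 kHz = 13.55 kHz.
Distinct values: {1.25 kHz, 13.55 kHz, 15.75 kHz}.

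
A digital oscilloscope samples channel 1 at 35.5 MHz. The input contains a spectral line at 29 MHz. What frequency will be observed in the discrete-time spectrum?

6.5 MHz

29 MHz > fs/2 = 17.75 MHz, folds to fs − 29 MHz = 6.5 MHz.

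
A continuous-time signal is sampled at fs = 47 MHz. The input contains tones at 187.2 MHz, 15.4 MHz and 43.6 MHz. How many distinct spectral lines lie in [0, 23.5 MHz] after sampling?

3

fs/2 = 23.5 MHz.
187.2 MHz mod fs = 46.2 MHz.
46.2 MHz > fs/2 = 23.5 MHz, folds to fs − 46.2 MHz = 0.8 MHz.
15.4 MHz ≤ fs/2 = 23.5 MHz, passes unchanged.
43.6 MHz > fs/2 = 23.5 MHz, folds to fs − 43.6 MHz = 3.4 MHz.
Distinct values: {0.8 MHz, 3.4 MHz, 15.4 MHz} → 3.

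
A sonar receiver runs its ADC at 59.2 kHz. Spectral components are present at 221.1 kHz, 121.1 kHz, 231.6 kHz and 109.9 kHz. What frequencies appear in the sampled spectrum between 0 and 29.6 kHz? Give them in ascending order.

fs/2 = 29.6 kHz.
221.1 kHz mod fs = 43.5 kHz.
43.5 kHz > fs/2 = 29.6 kHz, folds to fs − 43.5 kHz = 15.7 kHz.
121.1 kHz mod fs = 2.7 kHz.
2.7 kHz ≤ fs/2 = 29.6 kHz, appears at 2.7 kHz.
231.6 kHz mod fs = 54 kHz.
54 kHz > fs/2 = 29.6 kHz, folds to fs − 54 kHz = 5.2 kHz.
109.9 kHz mod fs = 50.7 kHz.
50.7 kHz > fs/2 = 29.6 kHz, folds to fs − 50.7 kHz = 8.5 kHz.
Distinct values: {2.7 kHz, 5.2 kHz, 8.5 kHz, 15.7 kHz}.

2.7 kHz, 5.2 kHz, 8.5 kHz, 15.7 kHz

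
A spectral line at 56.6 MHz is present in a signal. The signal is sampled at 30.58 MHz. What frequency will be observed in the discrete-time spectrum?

56.6 MHz mod fs = 26.02 MHz.
26.02 MHz > fs/2 = 15.29 MHz, folds to fs − 26.02 MHz = 4.56 MHz.

4.56 MHz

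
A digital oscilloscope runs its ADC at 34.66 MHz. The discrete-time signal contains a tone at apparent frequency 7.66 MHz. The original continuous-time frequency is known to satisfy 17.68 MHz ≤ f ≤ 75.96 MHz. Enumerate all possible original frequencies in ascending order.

Frequencies that alias to 7.66 MHz are k·fs ± 7.66 MHz for integer k ≥ 0.
k=0: 7.66 MHz.
k=1: 27 MHz, 42.32 MHz.
k=2: 61.66 MHz, 76.98 MHz.
k=3: 96.32 MHz, 111.64 MHz.
Within [17.68 MHz, 75.96 MHz]: 27 MHz, 42.32 MHz, 61.66 MHz.

27 MHz, 42.32 MHz, 61.66 MHz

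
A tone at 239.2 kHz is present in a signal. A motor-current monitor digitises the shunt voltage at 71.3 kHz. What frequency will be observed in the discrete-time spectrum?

239.2 kHz mod fs = 25.3 kHz.
25.3 kHz ≤ fs/2 = 35.65 kHz, appears at 25.3 kHz.

25.3 kHz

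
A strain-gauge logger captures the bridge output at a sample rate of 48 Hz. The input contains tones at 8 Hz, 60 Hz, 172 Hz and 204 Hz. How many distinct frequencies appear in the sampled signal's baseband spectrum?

3

fs/2 = 24 Hz.
8 Hz ≤ fs/2 = 24 Hz, passes unchanged.
60 Hz mod fs = 12 Hz.
12 Hz ≤ fs/2 = 24 Hz, appears at 12 Hz.
172 Hz mod fs = 28 Hz.
28 Hz > fs/2 = 24 Hz, folds to fs − 28 Hz = 20 Hz.
204 Hz mod fs = 12 Hz.
12 Hz ≤ fs/2 = 24 Hz, appears at 12 Hz.
Distinct values: {8 Hz, 12 Hz, 20 Hz} → 3.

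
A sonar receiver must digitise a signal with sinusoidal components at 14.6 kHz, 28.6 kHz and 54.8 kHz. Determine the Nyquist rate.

109.6 kHz

Highest-frequency component: 54.8 kHz.
Nyquist rate = 2 × 54.8 kHz = 109.6 kHz.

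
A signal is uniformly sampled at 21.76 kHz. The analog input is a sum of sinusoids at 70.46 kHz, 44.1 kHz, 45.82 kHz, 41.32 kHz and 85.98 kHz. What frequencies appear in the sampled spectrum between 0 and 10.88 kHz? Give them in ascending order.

fs/2 = 10.88 kHz.
70.46 kHz mod fs = 5.18 kHz.
5.18 kHz ≤ fs/2 = 10.88 kHz, appears at 5.18 kHz.
44.1 kHz mod fs = 0.58 kHz.
0.58 kHz ≤ fs/2 = 10.88 kHz, appears at 0.58 kHz.
45.82 kHz mod fs = 2.3 kHz.
2.3 kHz ≤ fs/2 = 10.88 kHz, appears at 2.3 kHz.
41.32 kHz mod fs = 19.56 kHz.
19.56 kHz > fs/2 = 10.88 kHz, folds to fs − 19.56 kHz = 2.2 kHz.
85.98 kHz mod fs = 20.7 kHz.
20.7 kHz > fs/2 = 10.88 kHz, folds to fs − 20.7 kHz = 1.06 kHz.
Distinct values: {0.58 kHz, 1.06 kHz, 2.2 kHz, 2.3 kHz, 5.18 kHz}.

0.58 kHz, 1.06 kHz, 2.2 kHz, 2.3 kHz, 5.18 kHz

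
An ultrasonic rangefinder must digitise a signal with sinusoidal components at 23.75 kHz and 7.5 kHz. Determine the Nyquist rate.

47.5 kHz

Highest-frequency component: 23.75 kHz.
Nyquist rate = 2 × 23.75 kHz = 47.5 kHz.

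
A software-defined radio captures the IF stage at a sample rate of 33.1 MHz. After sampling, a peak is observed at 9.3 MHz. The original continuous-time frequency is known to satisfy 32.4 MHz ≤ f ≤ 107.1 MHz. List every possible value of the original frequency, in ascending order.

Frequencies that alias to 9.3 MHz are k·fs ± 9.3 MHz for integer k ≥ 0.
k=0: 9.3 MHz.
k=1: 23.8 MHz, 42.4 MHz.
k=2: 56.9 MHz, 75.5 MHz.
k=3: 90 MHz, 108.6 MHz.
k=4: 123.1 MHz, 141.7 MHz.
Within [32.4 MHz, 107.1 MHz]: 42.4 MHz, 56.9 MHz, 75.5 MHz, 90 MHz.

42.4 MHz, 56.9 MHz, 75.5 MHz, 90 MHz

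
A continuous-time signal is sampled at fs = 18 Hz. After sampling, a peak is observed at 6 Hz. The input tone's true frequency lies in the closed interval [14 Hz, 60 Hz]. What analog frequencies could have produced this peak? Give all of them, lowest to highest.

Frequencies that alias to 6 Hz are k·fs ± 6 Hz for integer k ≥ 0.
k=0: 6 Hz.
k=1: 12 Hz, 24 Hz.
k=2: 30 Hz, 42 Hz.
k=3: 48 Hz, 60 Hz.
k=4: 66 Hz, 78 Hz.
Within [14 Hz, 60 Hz]: 24 Hz, 30 Hz, 42 Hz, 48 Hz, 60 Hz.

24 Hz, 30 Hz, 42 Hz, 48 Hz, 60 Hz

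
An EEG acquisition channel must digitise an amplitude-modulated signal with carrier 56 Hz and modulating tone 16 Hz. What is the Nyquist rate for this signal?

144 Hz

AM sidebands sit at fc ± fm = 40 Hz and 72 Hz.
Highest-frequency component: 72 Hz.
Nyquist rate = 2 × 72 Hz = 144 Hz.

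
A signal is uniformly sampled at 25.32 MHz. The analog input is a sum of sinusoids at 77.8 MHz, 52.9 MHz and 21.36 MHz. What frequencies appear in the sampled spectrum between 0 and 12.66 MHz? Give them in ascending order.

fs/2 = 12.66 MHz.
77.8 MHz mod fs = 1.84 MHz.
1.84 MHz ≤ fs/2 = 12.66 MHz, appears at 1.84 MHz.
52.9 MHz mod fs = 2.26 MHz.
2.26 MHz ≤ fs/2 = 12.66 MHz, appears at 2.26 MHz.
21.36 MHz > fs/2 = 12.66 MHz, folds to fs − 21.36 MHz = 3.96 MHz.
Distinct values: {1.84 MHz, 2.26 MHz, 3.96 MHz}.

1.84 MHz, 2.26 MHz, 3.96 MHz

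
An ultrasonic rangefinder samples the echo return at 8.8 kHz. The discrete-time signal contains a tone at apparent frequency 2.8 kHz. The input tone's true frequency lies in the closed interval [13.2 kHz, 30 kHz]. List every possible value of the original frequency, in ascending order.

14.8 kHz, 20.4 kHz, 23.6 kHz, 29.2 kHz

Frequencies that alias to 2.8 kHz are k·fs ± 2.8 kHz for integer k ≥ 0.
k=0: 2.8 kHz.
k=1: 6 kHz, 11.6 kHz.
k=2: 14.8 kHz, 20.4 kHz.
k=3: 23.6 kHz, 29.2 kHz.
k=4: 32.4 kHz, 38 kHz.
Within [13.2 kHz, 30 kHz]: 14.8 kHz, 20.4 kHz, 23.6 kHz, 29.2 kHz.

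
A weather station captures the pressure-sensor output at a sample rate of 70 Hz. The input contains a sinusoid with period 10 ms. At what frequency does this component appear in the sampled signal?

30 Hz

T = 10 ms → f = 1/T = 100 Hz.
100 Hz mod fs = 30 Hz.
30 Hz ≤ fs/2 = 35 Hz, appears at 30 Hz.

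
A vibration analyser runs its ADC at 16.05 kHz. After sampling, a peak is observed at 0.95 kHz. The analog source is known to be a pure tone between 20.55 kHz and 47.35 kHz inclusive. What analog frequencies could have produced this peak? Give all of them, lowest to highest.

Frequencies that alias to 0.95 kHz are k·fs ± 0.95 kHz for integer k ≥ 0.
k=0: 0.95 kHz.
k=1: 15.1 kHz, 17 kHz.
k=2: 31.15 kHz, 33.05 kHz.
k=3: 47.2 kHz, 49.1 kHz.
k=4: 63.25 kHz, 65.15 kHz.
Within [20.55 kHz, 47.35 kHz]: 31.15 kHz, 33.05 kHz, 47.2 kHz.

31.15 kHz, 33.05 kHz, 47.2 kHz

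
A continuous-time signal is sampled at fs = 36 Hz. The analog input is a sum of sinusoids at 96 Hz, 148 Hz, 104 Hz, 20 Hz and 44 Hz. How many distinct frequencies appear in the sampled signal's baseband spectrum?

4

fs/2 = 18 Hz.
96 Hz mod fs = 24 Hz.
24 Hz > fs/2 = 18 Hz, folds to fs − 24 Hz = 12 Hz.
148 Hz mod fs = 4 Hz.
4 Hz ≤ fs/2 = 18 Hz, appears at 4 Hz.
104 Hz mod fs = 32 Hz.
32 Hz > fs/2 = 18 Hz, folds to fs − 32 Hz = 4 Hz.
20 Hz > fs/2 = 18 Hz, folds to fs − 20 Hz = 16 Hz.
44 Hz mod fs = 8 Hz.
8 Hz ≤ fs/2 = 18 Hz, appears at 8 Hz.
Distinct values: {4 Hz, 8 Hz, 12 Hz, 16 Hz} → 4.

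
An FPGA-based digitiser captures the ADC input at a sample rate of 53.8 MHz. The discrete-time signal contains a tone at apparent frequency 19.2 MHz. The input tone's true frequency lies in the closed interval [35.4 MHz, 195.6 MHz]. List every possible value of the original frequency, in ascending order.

73 MHz, 88.4 MHz, 126.8 MHz, 142.2 MHz, 180.6 MHz

Frequencies that alias to 19.2 MHz are k·fs ± 19.2 MHz for integer k ≥ 0.
k=0: 19.2 MHz.
k=1: 34.6 MHz, 73 MHz.
k=2: 88.4 MHz, 126.8 MHz.
k=3: 142.2 MHz, 180.6 MHz.
k=4: 196 MHz, 234.4 MHz.
Within [35.4 MHz, 195.6 MHz]: 73 MHz, 88.4 MHz, 126.8 MHz, 142.2 MHz, 180.6 MHz.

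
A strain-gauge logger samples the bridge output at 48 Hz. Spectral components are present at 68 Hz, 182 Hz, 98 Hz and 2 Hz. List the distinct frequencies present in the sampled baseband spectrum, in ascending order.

fs/2 = 24 Hz.
68 Hz mod fs = 20 Hz.
20 Hz ≤ fs/2 = 24 Hz, appears at 20 Hz.
182 Hz mod fs = 38 Hz.
38 Hz > fs/2 = 24 Hz, folds to fs − 38 Hz = 10 Hz.
98 Hz mod fs = 2 Hz.
2 Hz ≤ fs/2 = 24 Hz, appears at 2 Hz.
2 Hz ≤ fs/2 = 24 Hz, passes unchanged.
Distinct values: {2 Hz, 10 Hz, 20 Hz}.

2 Hz, 10 Hz, 20 Hz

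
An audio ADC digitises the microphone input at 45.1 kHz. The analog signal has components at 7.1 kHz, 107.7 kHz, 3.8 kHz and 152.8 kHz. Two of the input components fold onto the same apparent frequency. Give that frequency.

17.5 kHz

fs/2 = 22.55 kHz.
7.1 kHz ≤ fs/2 = 22.55 kHz, passes unchanged.
107.7 kHz mod fs = 17.5 kHz.
17.5 kHz ≤ fs/2 = 22.55 kHz, appears at 17.5 kHz.
3.8 kHz ≤ fs/2 = 22.55 kHz, passes unchanged.
152.8 kHz mod fs = 17.5 kHz.
17.5 kHz ≤ fs/2 = 22.55 kHz, appears at 17.5 kHz.
107.7 kHz and 152.8 kHz both map to 17.5 kHz.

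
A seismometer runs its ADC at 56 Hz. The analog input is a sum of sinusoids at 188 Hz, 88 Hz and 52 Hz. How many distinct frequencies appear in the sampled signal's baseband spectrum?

fs/2 = 28 Hz.
188 Hz mod fs = 20 Hz.
20 Hz ≤ fs/2 = 28 Hz, appears at 20 Hz.
88 Hz mod fs = 32 Hz.
32 Hz > fs/2 = 28 Hz, folds to fs − 32 Hz = 24 Hz.
52 Hz > fs/2 = 28 Hz, folds to fs − 52 Hz = 4 Hz.
Distinct values: {4 Hz, 20 Hz, 24 Hz} → 3.

3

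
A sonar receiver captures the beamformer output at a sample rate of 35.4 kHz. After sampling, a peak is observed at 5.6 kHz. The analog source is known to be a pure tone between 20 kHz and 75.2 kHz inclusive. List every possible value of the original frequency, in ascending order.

Frequencies that alias to 5.6 kHz are k·fs ± 5.6 kHz for integer k ≥ 0.
k=0: 5.6 kHz.
k=1: 29.8 kHz, 41 kHz.
k=2: 65.2 kHz, 76.4 kHz.
k=3: 100.6 kHz, 111.8 kHz.
Within [20 kHz, 75.2 kHz]: 29.8 kHz, 41 kHz, 65.2 kHz.

29.8 kHz, 41 kHz, 65.2 kHz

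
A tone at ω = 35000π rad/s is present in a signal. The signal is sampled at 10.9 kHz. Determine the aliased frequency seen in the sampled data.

ω = 35000π rad/s → f = ω/(2π) = 17500 Hz = 17.5 kHz.
17.5 kHz mod fs = 6.6 kHz.
6.6 kHz > fs/2 = 5.45 kHz, folds to fs − 6.6 kHz = 4.3 kHz.

4.3 kHz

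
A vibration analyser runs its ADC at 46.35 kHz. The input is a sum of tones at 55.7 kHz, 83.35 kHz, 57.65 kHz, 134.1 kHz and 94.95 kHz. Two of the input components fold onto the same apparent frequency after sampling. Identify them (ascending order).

fs/2 = 23.175 kHz.
55.7 kHz mod fs = 9.35 kHz.
9.35 kHz ≤ fs/2 = 23.175 kHz, appears at 9.35 kHz.
83.35 kHz mod fs = 37 kHz.
37 kHz > fs/2 = 23.175 kHz, folds to fs − 37 kHz = 9.35 kHz.
57.65 kHz mod fs = 11.3 kHz.
11.3 kHz ≤ fs/2 = 23.175 kHz, appears at 11.3 kHz.
134.1 kHz mod fs = 41.4 kHz.
41.4 kHz > fs/2 = 23.175 kHz, folds to fs − 41.4 kHz = 4.95 kHz.
94.95 kHz mod fs = 2.25 kHz.
2.25 kHz ≤ fs/2 = 23.175 kHz, appears at 2.25 kHz.
55.7 kHz and 83.35 kHz both map to 9.35 kHz.

55.7 kHz, 83.35 kHz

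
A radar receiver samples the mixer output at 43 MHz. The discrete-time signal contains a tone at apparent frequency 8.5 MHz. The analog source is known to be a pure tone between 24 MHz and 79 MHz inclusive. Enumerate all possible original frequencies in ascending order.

34.5 MHz, 51.5 MHz, 77.5 MHz

Frequencies that alias to 8.5 MHz are k·fs ± 8.5 MHz for integer k ≥ 0.
k=0: 8.5 MHz.
k=1: 34.5 MHz, 51.5 MHz.
k=2: 77.5 MHz, 94.5 MHz.
k=3: 120.5 MHz, 137.5 MHz.
Within [24 MHz, 79 MHz]: 34.5 MHz, 51.5 MHz, 77.5 MHz.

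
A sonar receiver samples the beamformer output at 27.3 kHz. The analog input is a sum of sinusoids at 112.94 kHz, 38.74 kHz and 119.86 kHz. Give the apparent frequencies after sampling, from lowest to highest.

3.74 kHz, 10.66 kHz, 11.44 kHz

fs/2 = 13.65 kHz.
112.94 kHz mod fs = 3.74 kHz.
3.74 kHz ≤ fs/2 = 13.65 kHz, appears at 3.74 kHz.
38.74 kHz mod fs = 11.44 kHz.
11.44 kHz ≤ fs/2 = 13.65 kHz, appears at 11.44 kHz.
119.86 kHz mod fs = 10.66 kHz.
10.66 kHz ≤ fs/2 = 13.65 kHz, appears at 10.66 kHz.
Distinct values: {3.74 kHz, 10.66 kHz, 11.44 kHz}.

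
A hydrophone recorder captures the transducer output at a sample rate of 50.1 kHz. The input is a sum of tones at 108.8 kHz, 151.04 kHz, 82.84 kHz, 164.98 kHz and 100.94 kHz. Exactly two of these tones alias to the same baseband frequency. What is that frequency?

0.74 kHz

fs/2 = 25.05 kHz.
108.8 kHz mod fs = 8.6 kHz.
8.6 kHz ≤ fs/2 = 25.05 kHz, appears at 8.6 kHz.
151.04 kHz mod fs = 0.74 kHz.
0.74 kHz ≤ fs/2 = 25.05 kHz, appears at 0.74 kHz.
82.84 kHz mod fs = 32.74 kHz.
32.74 kHz > fs/2 = 25.05 kHz, folds to fs − 32.74 kHz = 17.36 kHz.
164.98 kHz mod fs = 14.68 kHz.
14.68 kHz ≤ fs/2 = 25.05 kHz, appears at 14.68 kHz.
100.94 kHz mod fs = 0.74 kHz.
0.74 kHz ≤ fs/2 = 25.05 kHz, appears at 0.74 kHz.
100.94 kHz and 151.04 kHz both map to 0.74 kHz.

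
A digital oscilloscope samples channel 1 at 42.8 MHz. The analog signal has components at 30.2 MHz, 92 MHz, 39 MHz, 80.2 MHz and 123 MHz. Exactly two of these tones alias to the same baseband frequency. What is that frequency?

fs/2 = 21.4 MHz.
30.2 MHz > fs/2 = 21.4 MHz, folds to fs − 30.2 MHz = 12.6 MHz.
92 MHz mod fs = 6.4 MHz.
6.4 MHz ≤ fs/2 = 21.4 MHz, appears at 6.4 MHz.
39 MHz > fs/2 = 21.4 MHz, folds to fs − 39 MHz = 3.8 MHz.
80.2 MHz mod fs = 37.4 MHz.
37.4 MHz > fs/2 = 21.4 MHz, folds to fs − 37.4 MHz = 5.4 MHz.
123 MHz mod fs = 37.4 MHz.
37.4 MHz > fs/2 = 21.4 MHz, folds to fs − 37.4 MHz = 5.4 MHz.
80.2 MHz and 123 MHz both map to 5.4 MHz.

5.4 MHz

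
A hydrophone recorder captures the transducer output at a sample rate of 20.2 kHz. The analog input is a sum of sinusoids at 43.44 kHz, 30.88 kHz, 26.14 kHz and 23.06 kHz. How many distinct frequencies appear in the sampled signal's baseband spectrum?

fs/2 = 10.1 kHz.
43.44 kHz mod fs = 3.04 kHz.
3.04 kHz ≤ fs/2 = 10.1 kHz, appears at 3.04 kHz.
30.88 kHz mod fs = 10.68 kHz.
10.68 kHz > fs/2 = 10.1 kHz, folds to fs − 10.68 kHz = 9.52 kHz.
26.14 kHz mod fs = 5.94 kHz.
5.94 kHz ≤ fs/2 = 10.1 kHz, appears at 5.94 kHz.
23.06 kHz mod fs = 2.86 kHz.
2.86 kHz ≤ fs/2 = 10.1 kHz, appears at 2.86 kHz.
Distinct values: {2.86 kHz, 3.04 kHz, 5.94 kHz, 9.52 kHz} → 4.

4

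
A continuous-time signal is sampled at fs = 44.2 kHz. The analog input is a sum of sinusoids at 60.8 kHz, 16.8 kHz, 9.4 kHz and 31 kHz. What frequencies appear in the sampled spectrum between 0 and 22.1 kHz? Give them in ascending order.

9.4 kHz, 13.2 kHz, 16.6 kHz, 16.8 kHz

fs/2 = 22.1 kHz.
60.8 kHz mod fs = 16.6 kHz.
16.6 kHz ≤ fs/2 = 22.1 kHz, appears at 16.6 kHz.
16.8 kHz ≤ fs/2 = 22.1 kHz, passes unchanged.
9.4 kHz ≤ fs/2 = 22.1 kHz, passes unchanged.
31 kHz > fs/2 = 22.1 kHz, folds to fs − 31 kHz = 13.2 kHz.
Distinct values: {9.4 kHz, 13.2 kHz, 16.6 kHz, 16.8 kHz}.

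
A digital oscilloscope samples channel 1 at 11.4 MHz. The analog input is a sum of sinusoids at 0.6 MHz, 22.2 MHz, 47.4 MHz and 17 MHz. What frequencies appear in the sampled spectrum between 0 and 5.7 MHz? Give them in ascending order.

0.6 MHz, 1.8 MHz, 5.6 MHz

fs/2 = 5.7 MHz.
0.6 MHz ≤ fs/2 = 5.7 MHz, passes unchanged.
22.2 MHz mod fs = 10.8 MHz.
10.8 MHz > fs/2 = 5.7 MHz, folds to fs − 10.8 MHz = 0.6 MHz.
47.4 MHz mod fs = 1.8 MHz.
1.8 MHz ≤ fs/2 = 5.7 MHz, appears at 1.8 MHz.
17 MHz mod fs = 5.6 MHz.
5.6 MHz ≤ fs/2 = 5.7 MHz, appears at 5.6 MHz.
Distinct values: {0.6 MHz, 1.8 MHz, 5.6 MHz}.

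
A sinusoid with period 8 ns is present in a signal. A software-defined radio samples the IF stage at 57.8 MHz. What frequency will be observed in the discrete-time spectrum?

T = 8 ns → f = 1/T = 125 MHz.
125 MHz mod fs = 9.4 MHz.
9.4 MHz ≤ fs/2 = 28.9 MHz, appears at 9.4 MHz.

9.4 MHz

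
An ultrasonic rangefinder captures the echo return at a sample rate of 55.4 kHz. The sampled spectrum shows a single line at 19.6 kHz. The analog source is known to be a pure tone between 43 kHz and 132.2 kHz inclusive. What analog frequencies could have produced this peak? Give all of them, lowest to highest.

75 kHz, 91.2 kHz, 130.4 kHz

Frequencies that alias to 19.6 kHz are k·fs ± 19.6 kHz for integer k ≥ 0.
k=0: 19.6 kHz.
k=1: 35.8 kHz, 75 kHz.
k=2: 91.2 kHz, 130.4 kHz.
k=3: 146.6 kHz, 185.8 kHz.
Within [43 kHz, 132.2 kHz]: 75 kHz, 91.2 kHz, 130.4 kHz.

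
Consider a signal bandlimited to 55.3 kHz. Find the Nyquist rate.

Nyquist rate = 2 × 55.3 kHz = 110.6 kHz.

110.6 kHz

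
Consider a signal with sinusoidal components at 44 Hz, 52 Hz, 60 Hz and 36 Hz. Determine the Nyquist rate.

120 Hz

Highest-frequency component: 60 Hz.
Nyquist rate = 2 × 60 Hz = 120 Hz.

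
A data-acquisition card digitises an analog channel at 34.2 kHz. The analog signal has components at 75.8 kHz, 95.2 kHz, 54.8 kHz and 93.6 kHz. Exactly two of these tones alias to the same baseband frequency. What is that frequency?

7.4 kHz

fs/2 = 17.1 kHz.
75.8 kHz mod fs = 7.4 kHz.
7.4 kHz ≤ fs/2 = 17.1 kHz, appears at 7.4 kHz.
95.2 kHz mod fs = 26.8 kHz.
26.8 kHz > fs/2 = 17.1 kHz, folds to fs − 26.8 kHz = 7.4 kHz.
54.8 kHz mod fs = 20.6 kHz.
20.6 kHz > fs/2 = 17.1 kHz, folds to fs − 20.6 kHz = 13.6 kHz.
93.6 kHz mod fs = 25.2 kHz.
25.2 kHz > fs/2 = 17.1 kHz, folds to fs − 25.2 kHz = 9 kHz.
75.8 kHz and 95.2 kHz both map to 7.4 kHz.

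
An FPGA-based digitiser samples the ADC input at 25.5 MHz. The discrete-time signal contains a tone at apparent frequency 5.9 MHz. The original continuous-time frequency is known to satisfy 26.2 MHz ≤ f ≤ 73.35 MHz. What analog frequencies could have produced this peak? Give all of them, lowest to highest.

31.4 MHz, 45.1 MHz, 56.9 MHz, 70.6 MHz

Frequencies that alias to 5.9 MHz are k·fs ± 5.9 MHz for integer k ≥ 0.
k=0: 5.9 MHz.
k=1: 19.6 MHz, 31.4 MHz.
k=2: 45.1 MHz, 56.9 MHz.
k=3: 70.6 MHz, 82.4 MHz.
k=4: 96.1 MHz, 107.9 MHz.
Within [26.2 MHz, 73.35 MHz]: 31.4 MHz, 45.1 MHz, 56.9 MHz, 70.6 MHz.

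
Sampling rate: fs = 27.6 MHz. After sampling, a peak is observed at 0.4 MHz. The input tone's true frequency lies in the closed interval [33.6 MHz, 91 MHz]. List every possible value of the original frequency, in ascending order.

54.8 MHz, 55.6 MHz, 82.4 MHz, 83.2 MHz

Frequencies that alias to 0.4 MHz are k·fs ± 0.4 MHz for integer k ≥ 0.
k=0: 0.4 MHz.
k=1: 27.2 MHz, 28 MHz.
k=2: 54.8 MHz, 55.6 MHz.
k=3: 82.4 MHz, 83.2 MHz.
k=4: 110 MHz, 110.8 MHz.
Within [33.6 MHz, 91 MHz]: 54.8 MHz, 55.6 MHz, 82.4 MHz, 83.2 MHz.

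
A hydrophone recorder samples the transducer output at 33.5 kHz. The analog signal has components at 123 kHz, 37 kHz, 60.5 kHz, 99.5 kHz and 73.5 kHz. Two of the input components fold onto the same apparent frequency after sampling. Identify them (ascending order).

fs/2 = 16.75 kHz.
123 kHz mod fs = 22.5 kHz.
22.5 kHz > fs/2 = 16.75 kHz, folds to fs − 22.5 kHz = 11 kHz.
37 kHz mod fs = 3.5 kHz.
3.5 kHz ≤ fs/2 = 16.75 kHz, appears at 3.5 kHz.
60.5 kHz mod fs = 27 kHz.
27 kHz > fs/2 = 16.75 kHz, folds to fs − 27 kHz = 6.5 kHz.
99.5 kHz mod fs = 32.5 kHz.
32.5 kHz > fs/2 = 16.75 kHz, folds to fs − 32.5 kHz = 1 kHz.
73.5 kHz mod fs = 6.5 kHz.
6.5 kHz ≤ fs/2 = 16.75 kHz, appears at 6.5 kHz.
60.5 kHz and 73.5 kHz both map to 6.5 kHz.

60.5 kHz, 73.5 kHz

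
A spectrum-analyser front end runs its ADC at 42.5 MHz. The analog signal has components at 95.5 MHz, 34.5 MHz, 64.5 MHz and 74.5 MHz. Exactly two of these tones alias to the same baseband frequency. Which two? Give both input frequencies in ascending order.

fs/2 = 21.25 MHz.
95.5 MHz mod fs = 10.5 MHz.
10.5 MHz ≤ fs/2 = 21.25 MHz, appears at 10.5 MHz.
34.5 MHz > fs/2 = 21.25 MHz, folds to fs − 34.5 MHz = 8 MHz.
64.5 MHz mod fs = 22 MHz.
22 MHz > fs/2 = 21.25 MHz, folds to fs − 22 MHz = 20.5 MHz.
74.5 MHz mod fs = 32 MHz.
32 MHz > fs/2 = 21.25 MHz, folds to fs − 32 MHz = 10.5 MHz.
74.5 MHz and 95.5 MHz both map to 10.5 MHz.

74.5 MHz, 95.5 MHz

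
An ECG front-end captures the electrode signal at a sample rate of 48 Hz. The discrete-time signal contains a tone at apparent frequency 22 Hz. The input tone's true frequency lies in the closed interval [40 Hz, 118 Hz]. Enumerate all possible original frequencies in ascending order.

Frequencies that alias to 22 Hz are k·fs ± 22 Hz for integer k ≥ 0.
k=0: 22 Hz.
k=1: 26 Hz, 70 Hz.
k=2: 74 Hz, 118 Hz.
k=3: 122 Hz, 166 Hz.
Within [40 Hz, 118 Hz]: 70 Hz, 74 Hz, 118 Hz.

70 Hz, 74 Hz, 118 Hz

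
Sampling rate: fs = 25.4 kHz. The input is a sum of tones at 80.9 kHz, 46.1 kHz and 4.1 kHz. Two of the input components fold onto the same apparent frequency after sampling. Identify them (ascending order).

fs/2 = 12.7 kHz.
80.9 kHz mod fs = 4.7 kHz.
4.7 kHz ≤ fs/2 = 12.7 kHz, appears at 4.7 kHz.
46.1 kHz mod fs = 20.7 kHz.
20.7 kHz > fs/2 = 12.7 kHz, folds to fs − 20.7 kHz = 4.7 kHz.
4.1 kHz ≤ fs/2 = 12.7 kHz, passes unchanged.
46.1 kHz and 80.9 kHz both map to 4.7 kHz.

46.1 kHz, 80.9 kHz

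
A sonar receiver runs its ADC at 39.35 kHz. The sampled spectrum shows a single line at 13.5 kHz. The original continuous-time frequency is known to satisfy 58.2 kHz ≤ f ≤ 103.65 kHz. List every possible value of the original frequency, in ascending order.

65.2 kHz, 92.2 kHz

Frequencies that alias to 13.5 kHz are k·fs ± 13.5 kHz for integer k ≥ 0.
k=0: 13.5 kHz.
k=1: 25.85 kHz, 52.85 kHz.
k=2: 65.2 kHz, 92.2 kHz.
k=3: 104.55 kHz, 131.55 kHz.
Within [58.2 kHz, 103.65 kHz]: 65.2 kHz, 92.2 kHz.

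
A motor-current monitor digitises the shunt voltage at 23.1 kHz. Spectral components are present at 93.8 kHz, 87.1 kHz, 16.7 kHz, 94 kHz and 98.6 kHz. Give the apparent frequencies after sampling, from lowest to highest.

1.4 kHz, 1.6 kHz, 5.3 kHz, 6.2 kHz, 6.4 kHz

fs/2 = 11.55 kHz.
93.8 kHz mod fs = 1.4 kHz.
1.4 kHz ≤ fs/2 = 11.55 kHz, appears at 1.4 kHz.
87.1 kHz mod fs = 17.8 kHz.
17.8 kHz > fs/2 = 11.55 kHz, folds to fs − 17.8 kHz = 5.3 kHz.
16.7 kHz > fs/2 = 11.55 kHz, folds to fs − 16.7 kHz = 6.4 kHz.
94 kHz mod fs = 1.6 kHz.
1.6 kHz ≤ fs/2 = 11.55 kHz, appears at 1.6 kHz.
98.6 kHz mod fs = 6.2 kHz.
6.2 kHz ≤ fs/2 = 11.55 kHz, appears at 6.2 kHz.
Distinct values: {1.4 kHz, 1.6 kHz, 5.3 kHz, 6.2 kHz, 6.4 kHz}.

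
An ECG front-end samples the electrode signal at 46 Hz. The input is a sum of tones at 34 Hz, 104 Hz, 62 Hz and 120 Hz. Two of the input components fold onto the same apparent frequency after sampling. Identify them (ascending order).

fs/2 = 23 Hz.
34 Hz > fs/2 = 23 Hz, folds to fs − 34 Hz = 12 Hz.
104 Hz mod fs = 12 Hz.
12 Hz ≤ fs/2 = 23 Hz, appears at 12 Hz.
62 Hz mod fs = 16 Hz.
16 Hz ≤ fs/2 = 23 Hz, appears at 16 Hz.
120 Hz mod fs = 28 Hz.
28 Hz > fs/2 = 23 Hz, folds to fs − 28 Hz = 18 Hz.
34 Hz and 104 Hz both map to 12 Hz.

34 Hz, 104 Hz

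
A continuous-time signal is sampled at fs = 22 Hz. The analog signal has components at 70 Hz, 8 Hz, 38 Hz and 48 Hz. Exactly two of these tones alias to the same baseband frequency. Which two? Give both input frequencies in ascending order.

fs/2 = 11 Hz.
70 Hz mod fs = 4 Hz.
4 Hz ≤ fs/2 = 11 Hz, appears at 4 Hz.
8 Hz ≤ fs/2 = 11 Hz, passes unchanged.
38 Hz mod fs = 16 Hz.
16 Hz > fs/2 = 11 Hz, folds to fs − 16 Hz = 6 Hz.
48 Hz mod fs = 4 Hz.
4 Hz ≤ fs/2 = 11 Hz, appears at 4 Hz.
48 Hz and 70 Hz both map to 4 Hz.

48 Hz, 70 Hz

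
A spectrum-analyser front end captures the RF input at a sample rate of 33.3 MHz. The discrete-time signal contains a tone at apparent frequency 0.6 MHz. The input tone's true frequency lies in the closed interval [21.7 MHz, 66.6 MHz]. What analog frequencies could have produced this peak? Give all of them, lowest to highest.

32.7 MHz, 33.9 MHz, 66 MHz

Frequencies that alias to 0.6 MHz are k·fs ± 0.6 MHz for integer k ≥ 0.
k=0: 0.6 MHz.
k=1: 32.7 MHz, 33.9 MHz.
k=2: 66 MHz, 67.2 MHz.
k=3: 99.3 MHz, 100.5 MHz.
Within [21.7 MHz, 66.6 MHz]: 32.7 MHz, 33.9 MHz, 66 MHz.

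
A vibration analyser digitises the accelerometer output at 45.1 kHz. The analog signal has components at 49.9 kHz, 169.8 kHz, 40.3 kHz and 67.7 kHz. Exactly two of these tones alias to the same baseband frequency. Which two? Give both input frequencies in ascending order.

fs/2 = 22.55 kHz.
49.9 kHz mod fs = 4.8 kHz.
4.8 kHz ≤ fs/2 = 22.55 kHz, appears at 4.8 kHz.
169.8 kHz mod fs = 34.5 kHz.
34.5 kHz > fs/2 = 22.55 kHz, folds to fs − 34.5 kHz = 10.6 kHz.
40.3 kHz > fs/2 = 22.55 kHz, folds to fs − 40.3 kHz = 4.8 kHz.
67.7 kHz mod fs = 22.6 kHz.
22.6 kHz > fs/2 = 22.55 kHz, folds to fs − 22.6 kHz = 22.5 kHz.
40.3 kHz and 49.9 kHz both map to 4.8 kHz.

40.3 kHz, 49.9 kHz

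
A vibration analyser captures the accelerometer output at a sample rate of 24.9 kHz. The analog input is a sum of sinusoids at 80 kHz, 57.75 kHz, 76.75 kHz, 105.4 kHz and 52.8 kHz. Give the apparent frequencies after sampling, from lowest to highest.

fs/2 = 12.45 kHz.
80 kHz mod fs = 5.3 kHz.
5.3 kHz ≤ fs/2 = 12.45 kHz, appears at 5.3 kHz.
57.75 kHz mod fs = 7.95 kHz.
7.95 kHz ≤ fs/2 = 12.45 kHz, appears at 7.95 kHz.
76.75 kHz mod fs = 2.05 kHz.
2.05 kHz ≤ fs/2 = 12.45 kHz, appears at 2.05 kHz.
105.4 kHz mod fs = 5.8 kHz.
5.8 kHz ≤ fs/2 = 12.45 kHz, appears at 5.8 kHz.
52.8 kHz mod fs = 3 kHz.
3 kHz ≤ fs/2 = 12.45 kHz, appears at 3 kHz.
Distinct values: {2.05 kHz, 3 kHz, 5.3 kHz, 5.8 kHz, 7.95 kHz}.

2.05 kHz, 3 kHz, 5.3 kHz, 5.8 kHz, 7.95 kHz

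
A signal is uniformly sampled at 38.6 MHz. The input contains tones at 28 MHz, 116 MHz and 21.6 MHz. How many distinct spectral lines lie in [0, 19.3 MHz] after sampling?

fs/2 = 19.3 MHz.
28 MHz > fs/2 = 19.3 MHz, folds to fs − 28 MHz = 10.6 MHz.
116 MHz mod fs = 0.2 MHz.
0.2 MHz ≤ fs/2 = 19.3 MHz, appears at 0.2 MHz.
21.6 MHz > fs/2 = 19.3 MHz, folds to fs − 21.6 MHz = 17 MHz.
Distinct values: {0.2 MHz, 10.6 MHz, 17 MHz} → 3.

3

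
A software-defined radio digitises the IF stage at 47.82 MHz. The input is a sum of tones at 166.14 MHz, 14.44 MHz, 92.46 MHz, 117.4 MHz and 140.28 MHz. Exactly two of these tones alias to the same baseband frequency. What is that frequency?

3.18 MHz

fs/2 = 23.91 MHz.
166.14 MHz mod fs = 22.68 MHz.
22.68 MHz ≤ fs/2 = 23.91 MHz, appears at 22.68 MHz.
14.44 MHz ≤ fs/2 = 23.91 MHz, passes unchanged.
92.46 MHz mod fs = 44.64 MHz.
44.64 MHz > fs/2 = 23.91 MHz, folds to fs − 44.64 MHz = 3.18 MHz.
117.4 MHz mod fs = 21.76 MHz.
21.76 MHz ≤ fs/2 = 23.91 MHz, appears at 21.76 MHz.
140.28 MHz mod fs = 44.64 MHz.
44.64 MHz > fs/2 = 23.91 MHz, folds to fs − 44.64 MHz = 3.18 MHz.
92.46 MHz and 140.28 MHz both map to 3.18 MHz.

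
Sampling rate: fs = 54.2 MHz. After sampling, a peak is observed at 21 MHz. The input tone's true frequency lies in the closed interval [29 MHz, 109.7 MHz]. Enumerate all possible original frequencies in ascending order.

33.2 MHz, 75.2 MHz, 87.4 MHz

Frequencies that alias to 21 MHz are k·fs ± 21 MHz for integer k ≥ 0.
k=0: 21 MHz.
k=1: 33.2 MHz, 75.2 MHz.
k=2: 87.4 MHz, 129.4 MHz.
k=3: 141.6 MHz, 183.6 MHz.
Within [29 MHz, 109.7 MHz]: 33.2 MHz, 75.2 MHz, 87.4 MHz.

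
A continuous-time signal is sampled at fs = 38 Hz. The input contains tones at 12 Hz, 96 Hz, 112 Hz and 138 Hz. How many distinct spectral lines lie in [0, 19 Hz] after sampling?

4

fs/2 = 19 Hz.
12 Hz ≤ fs/2 = 19 Hz, passes unchanged.
96 Hz mod fs = 20 Hz.
20 Hz > fs/2 = 19 Hz, folds to fs − 20 Hz = 18 Hz.
112 Hz mod fs = 36 Hz.
36 Hz > fs/2 = 19 Hz, folds to fs − 36 Hz = 2 Hz.
138 Hz mod fs = 24 Hz.
24 Hz > fs/2 = 19 Hz, folds to fs − 24 Hz = 14 Hz.
Distinct values: {2 Hz, 12 Hz, 14 Hz, 18 Hz} → 4.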